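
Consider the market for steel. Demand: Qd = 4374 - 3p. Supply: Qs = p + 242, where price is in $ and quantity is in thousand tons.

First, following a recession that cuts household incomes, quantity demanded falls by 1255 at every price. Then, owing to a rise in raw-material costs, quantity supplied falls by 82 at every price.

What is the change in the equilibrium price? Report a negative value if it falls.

Original equilibrium: 4374 - 3p = p + 242 gives 4132 = 4p, so p = 1033 and Q = 1275.
The new curves are Qd = 3119 - 3p (demand) and Qs = p + 160 (supply).
New equilibrium: 3119 - 3p = p + 160 ⇒ 2959 = 4p ⇒ p = 739.75, Q = 899.75.
Δp = 739.75 − 1033 = -293.25.

-293.25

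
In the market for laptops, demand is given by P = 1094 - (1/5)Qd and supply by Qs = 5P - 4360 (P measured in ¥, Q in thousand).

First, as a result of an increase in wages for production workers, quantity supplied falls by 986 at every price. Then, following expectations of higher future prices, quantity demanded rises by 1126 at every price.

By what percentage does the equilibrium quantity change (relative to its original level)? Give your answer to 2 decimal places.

+12.61

Original equilibrium: 5470 - 5P = 5P - 4360 gives 9830 = 10P, so P = 983 and Q = 555.
After the shift, demand is Qd = 6596 - 5P and supply is Qs = 5P - 5346.
Setting them equal: 6596 - 5P = 5P - 5346 → 11942 = 10P, so P = 1194.2 and Q = 625.
%ΔQ = (625 − 555) / 555 × 100 = +12.61%.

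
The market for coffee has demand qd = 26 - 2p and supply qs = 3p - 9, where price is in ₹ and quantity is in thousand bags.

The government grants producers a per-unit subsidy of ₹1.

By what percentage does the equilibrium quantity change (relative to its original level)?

Initially, 26 - 2p = 3p - 9, so 35 = 5p and p = 7, q = 12.
Since sellers receive the price plus the subsidy, the effective supply curve becomes qs = 3p - 6.
Setting them equal: 26 - 2p = 3p - 6 → 32 = 5p, so p = 6.4 and q = 13.2.
%Δq = (13.2 − 12) / 12 × 100 = +10%.

+10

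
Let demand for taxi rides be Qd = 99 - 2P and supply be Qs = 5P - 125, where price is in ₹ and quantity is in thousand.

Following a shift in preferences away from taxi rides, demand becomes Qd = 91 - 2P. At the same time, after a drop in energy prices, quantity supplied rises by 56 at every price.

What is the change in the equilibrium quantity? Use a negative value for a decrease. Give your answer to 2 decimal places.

+10.29

Solve the original market: 99 - 2P = 5P - 125, hence P = 32 and Q = 35.
With the change applied: demand Qd = 91 - 2P, supply Qs = 5P - 69.
Setting them equal: 91 - 2P = 5P - 69 → 160 = 7P, so P = 160/7 ≈ 22.8571 and Q = 317/7 ≈ 45.2857.
ΔQ = 45.2857 − 35 = +10.29.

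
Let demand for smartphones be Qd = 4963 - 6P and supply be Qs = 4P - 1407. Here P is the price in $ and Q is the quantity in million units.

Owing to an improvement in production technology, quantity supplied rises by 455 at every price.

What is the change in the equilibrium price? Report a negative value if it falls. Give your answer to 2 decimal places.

Solve the original market: 4963 - 6P = 4P - 1407, hence P = 637 and Q = 1141.
With the change applied: demand Qd = 4963 - 6P, supply Qs = 4P - 952.
New equilibrium: 4963 - 6P = 4P - 952 ⇒ 5915 = 10P ⇒ P = 591.5, Q = 1414.
ΔP = 591.5 − 637 = -45.50.

-45.50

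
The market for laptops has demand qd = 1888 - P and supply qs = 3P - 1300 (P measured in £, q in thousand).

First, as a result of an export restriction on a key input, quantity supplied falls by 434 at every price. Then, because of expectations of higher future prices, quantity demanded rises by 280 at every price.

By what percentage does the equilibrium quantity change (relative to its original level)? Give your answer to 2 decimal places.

Before the shock: 1888 - P = 3P - 1300 ⇒ 3188 = 4P ⇒ P = 797, q = 1091.
The shock moves the curves to qd = 2168 - P and qs = 3P - 1734.
New equilibrium: 2168 - P = 3P - 1734 ⇒ 3902 = 4P ⇒ P = 975.5, q = 1192.5.
%Δq = (1192.5 − 1091) / 1091 × 100 = +9.30%.

+9.30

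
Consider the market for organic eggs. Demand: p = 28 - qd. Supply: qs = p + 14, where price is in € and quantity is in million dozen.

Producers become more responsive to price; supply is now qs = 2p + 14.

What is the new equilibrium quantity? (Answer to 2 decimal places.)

Before the shock: 28 - p = p + 14 ⇒ 14 = 2p ⇒ p = 7, q = 21.
The new curves are qd = 28 - p (demand) and qs = 2p + 14 (supply).
Equate the new curves: 28 - p = 2p + 14, giving 14 = 3p, p = 14/3 ≈ 4.6667, q = 70/3 ≈ 23.3333.

23.33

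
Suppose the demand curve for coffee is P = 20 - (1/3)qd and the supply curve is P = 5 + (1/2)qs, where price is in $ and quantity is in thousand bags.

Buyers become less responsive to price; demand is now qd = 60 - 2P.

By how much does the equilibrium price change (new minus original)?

+3.5

Original equilibrium: 60 - 3P = 2P - 10 gives 70 = 5P, so P = 14 and q = 18.
The shock moves the curves to qd = 60 - 2P and qs = 2P - 10.
Clearing the new market: 60 - 2P = 2P - 10, so P = 17.5 and q = 25.
ΔP = 17.5 − 14 = +3.5.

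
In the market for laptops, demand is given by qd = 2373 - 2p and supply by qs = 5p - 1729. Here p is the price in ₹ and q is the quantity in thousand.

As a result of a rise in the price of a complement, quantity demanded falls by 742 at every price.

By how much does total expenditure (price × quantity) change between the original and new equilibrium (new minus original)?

Before the shock: 2373 - 2p = 5p - 1729 ⇒ 4102 = 7p ⇒ p = 586, q = 1201.
The shock moves the curves to qd = 1631 - 2p and qs = 5p - 1729.
Clearing the new market: 1631 - 2p = 5p - 1729, so p = 480 and q = 671.
Expenditure moves from 586×1201 = 703786 to 480×671 = 322080; change = -381706.

-381706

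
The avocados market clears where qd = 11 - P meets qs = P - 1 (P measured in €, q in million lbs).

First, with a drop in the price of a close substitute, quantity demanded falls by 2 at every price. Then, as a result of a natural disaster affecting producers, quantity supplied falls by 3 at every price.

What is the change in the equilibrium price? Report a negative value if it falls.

Solve the original market: 11 - P = P - 1, hence P = 6 and q = 5.
After the shift, demand is qd = 9 - P and supply is qs = P - 4.
Clearing the new market: 9 - P = P - 4, so P = 6.5 and q = 2.5.
ΔP = 6.5 − 6 = +0.5.

+0.5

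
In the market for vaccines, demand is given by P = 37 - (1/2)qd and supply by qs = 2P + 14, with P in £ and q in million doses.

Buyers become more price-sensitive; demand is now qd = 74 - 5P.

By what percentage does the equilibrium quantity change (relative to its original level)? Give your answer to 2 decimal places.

Original equilibrium: 74 - 2P = 2P + 14 gives 60 = 4P, so P = 15 and q = 44.
With the change applied: demand qd = 74 - 5P, supply qs = 2P + 14.
Setting them equal: 74 - 5P = 2P + 14 → 60 = 7P, so P = 60/7 ≈ 8.5714 and q = 218/7 ≈ 31.1429.
%Δq = (31.1429 − 44) / 44 × 100 = -29.22%.

-29.22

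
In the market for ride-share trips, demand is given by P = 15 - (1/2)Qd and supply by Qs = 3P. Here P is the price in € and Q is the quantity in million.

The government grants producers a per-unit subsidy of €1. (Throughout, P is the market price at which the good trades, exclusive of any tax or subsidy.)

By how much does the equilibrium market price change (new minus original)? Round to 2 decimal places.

Solve the original market: 30 - 2P = 3P, hence P = 6 and Q = 18.
Since sellers receive the price plus the subsidy, the effective supply curve becomes Qs = 3P + 3.
New equilibrium: 30 - 2P = 3P + 3 ⇒ 27 = 5P ⇒ P = 5.4, Q = 19.2.
ΔP = 5.4 − 6 = -0.60.

-0.60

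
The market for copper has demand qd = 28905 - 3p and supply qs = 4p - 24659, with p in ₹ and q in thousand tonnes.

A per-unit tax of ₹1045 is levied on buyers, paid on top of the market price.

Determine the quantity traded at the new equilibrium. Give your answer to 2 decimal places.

Initially, 28905 - 3p = 4p - 24659, so 53564 = 7p and p = 7652, q = 5949.
Since buyers pay the price plus the tax, the effective demand curve becomes qd = 25770 - 3p.
New equilibrium: 25770 - 3p = 4p - 24659 ⇒ 50429 = 7p ⇒ p = 50429/7 ≈ 7204.1429, q = 29103/7 ≈ 4157.5714.

4157.57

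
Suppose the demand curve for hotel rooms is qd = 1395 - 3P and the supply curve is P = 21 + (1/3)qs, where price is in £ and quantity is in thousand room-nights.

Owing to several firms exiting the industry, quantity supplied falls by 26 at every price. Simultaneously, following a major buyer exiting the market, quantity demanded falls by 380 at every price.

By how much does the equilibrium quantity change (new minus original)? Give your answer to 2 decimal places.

-203.00

Original equilibrium: 1395 - 3P = 3P - 63 gives 1458 = 6P, so P = 243 and q = 666.
The new curves are qd = 1015 - 3P (demand) and qs = 3P - 89 (supply).
Clearing the new market: 1015 - 3P = 3P - 89, so P = 184 and q = 463.
Δq = 463 − 666 = -203.00.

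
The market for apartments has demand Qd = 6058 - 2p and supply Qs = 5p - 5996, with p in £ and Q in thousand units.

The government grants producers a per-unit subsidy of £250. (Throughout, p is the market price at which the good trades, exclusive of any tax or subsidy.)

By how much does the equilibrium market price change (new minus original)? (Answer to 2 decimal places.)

-178.57

Before the shock: 6058 - 2p = 5p - 5996 ⇒ 12054 = 7p ⇒ p = 1722, Q = 2614.
Since sellers receive the price plus the subsidy, the effective supply curve becomes Qs = 5p - 4746.
New equilibrium: 6058 - 2p = 5p - 4746 ⇒ 10804 = 7p ⇒ p = 10804/7 ≈ 1543.4286, Q = 20798/7 ≈ 2971.1429.
Δp = 1543.4286 − 1722 = -178.57.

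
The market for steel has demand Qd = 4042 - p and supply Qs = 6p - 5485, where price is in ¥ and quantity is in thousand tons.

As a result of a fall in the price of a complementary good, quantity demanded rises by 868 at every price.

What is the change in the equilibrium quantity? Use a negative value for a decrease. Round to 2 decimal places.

+744.00

Original equilibrium: 4042 - p = 6p - 5485 gives 9527 = 7p, so p = 1361 and Q = 2681.
The new curves are Qd = 4910 - p (demand) and Qs = 6p - 5485 (supply).
Setting them equal: 4910 - p = 6p - 5485 → 10395 = 7p, so p = 1485 and Q = 3425.
ΔQ = 3425 − 2681 = +744.00.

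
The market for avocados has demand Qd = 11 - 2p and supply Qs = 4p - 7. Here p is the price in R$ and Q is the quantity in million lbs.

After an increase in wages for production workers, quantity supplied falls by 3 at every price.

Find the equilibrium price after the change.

3.5

Initially, 11 - 2p = 4p - 7, so 18 = 6p and p = 3, Q = 5.
With the change applied: demand Qd = 11 - 2p, supply Qs = 4p - 10.
Setting them equal: 11 - 2p = 4p - 10 → 21 = 6p, so p = 3.5 and Q = 4.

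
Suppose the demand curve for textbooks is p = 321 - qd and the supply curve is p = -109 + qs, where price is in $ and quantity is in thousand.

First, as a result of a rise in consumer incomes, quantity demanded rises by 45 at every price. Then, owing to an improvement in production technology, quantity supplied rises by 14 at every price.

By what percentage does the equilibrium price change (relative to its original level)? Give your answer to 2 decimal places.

Before the shock: 321 - p = p + 109 ⇒ 212 = 2p ⇒ p = 106, q = 215.
After the shift, demand is qd = 366 - p and supply is qs = p + 123.
Setting them equal: 366 - p = p + 123 → 243 = 2p, so p = 121.5 and q = 244.5.
%Δp = (121.5 − 106) / 106 × 100 = +14.62%.

+14.62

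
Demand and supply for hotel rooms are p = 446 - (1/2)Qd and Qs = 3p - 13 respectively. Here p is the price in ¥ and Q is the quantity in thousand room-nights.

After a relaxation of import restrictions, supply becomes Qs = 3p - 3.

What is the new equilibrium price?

179

Solve the original market: 892 - 2p = 3p - 13, hence p = 181 and Q = 530.
With the change applied: demand Qd = 892 - 2p, supply Qs = 3p - 3.
Clearing the new market: 892 - 2p = 3p - 3, so p = 179 and Q = 534.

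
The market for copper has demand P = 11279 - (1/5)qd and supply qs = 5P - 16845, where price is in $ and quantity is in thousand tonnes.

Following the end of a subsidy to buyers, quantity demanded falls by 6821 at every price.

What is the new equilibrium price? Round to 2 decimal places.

Initially, 56395 - 5P = 5P - 16845, so 73240 = 10P and P = 7324, q = 19775.
The new curves are qd = 49574 - 5P (demand) and qs = 5P - 16845 (supply).
New equilibrium: 49574 - 5P = 5P - 16845 ⇒ 66419 = 10P ⇒ P = 6641.9, q = 16364.5.

6641.90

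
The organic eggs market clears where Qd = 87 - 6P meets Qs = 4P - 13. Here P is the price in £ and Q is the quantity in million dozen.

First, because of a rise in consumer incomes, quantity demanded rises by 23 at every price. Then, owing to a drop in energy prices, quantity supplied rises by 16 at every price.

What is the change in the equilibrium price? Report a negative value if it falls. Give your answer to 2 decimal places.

+0.70

Solve the original market: 87 - 6P = 4P - 13, hence P = 10 and Q = 27.
After the shift, demand is Qd = 110 - 6P and supply is Qs = 4P + 3.
New equilibrium: 110 - 6P = 4P + 3 ⇒ 107 = 10P ⇒ P = 10.7, Q = 45.8.
ΔP = 10.7 − 10 = +0.70.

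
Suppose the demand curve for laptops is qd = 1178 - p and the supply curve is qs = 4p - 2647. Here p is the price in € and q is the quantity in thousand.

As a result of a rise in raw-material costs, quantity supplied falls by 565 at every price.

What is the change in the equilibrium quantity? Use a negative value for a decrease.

Before the shock: 1178 - p = 4p - 2647 ⇒ 3825 = 5p ⇒ p = 765, q = 413.
The shock moves the curves to qd = 1178 - p and qs = 4p - 3212.
New equilibrium: 1178 - p = 4p - 3212 ⇒ 4390 = 5p ⇒ p = 878, q = 300.
Δq = 300 − 413 = -113.

-113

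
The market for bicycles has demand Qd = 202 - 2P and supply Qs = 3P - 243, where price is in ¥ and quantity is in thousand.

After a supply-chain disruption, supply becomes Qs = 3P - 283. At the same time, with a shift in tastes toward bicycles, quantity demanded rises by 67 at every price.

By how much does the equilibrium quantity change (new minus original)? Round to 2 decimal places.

Solve the original market: 202 - 2P = 3P - 243, hence P = 89 and Q = 24.
With the change applied: demand Qd = 269 - 2P, supply Qs = 3P - 283.
Equate the new curves: 269 - 2P = 3P - 283, giving 552 = 5P, P = 110.4, Q = 48.2.
ΔQ = 48.2 − 24 = +24.20.

+24.20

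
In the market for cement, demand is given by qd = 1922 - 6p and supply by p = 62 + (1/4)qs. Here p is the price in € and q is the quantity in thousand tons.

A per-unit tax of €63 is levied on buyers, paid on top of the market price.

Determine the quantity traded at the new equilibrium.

468.8

Original equilibrium: 1922 - 6p = 4p - 248 gives 2170 = 10p, so p = 217 and q = 620.
Since buyers pay the price plus the tax, the effective demand curve becomes qd = 1544 - 6p.
Clearing the new market: 1544 - 6p = 4p - 248, so p = 179.2 and q = 468.8.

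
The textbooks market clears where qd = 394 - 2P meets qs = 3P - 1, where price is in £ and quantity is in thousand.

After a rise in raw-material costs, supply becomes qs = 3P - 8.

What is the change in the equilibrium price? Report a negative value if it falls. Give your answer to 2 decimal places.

+1.40

Original equilibrium: 394 - 2P = 3P - 1 gives 395 = 5P, so P = 79 and q = 236.
The new curves are qd = 394 - 2P (demand) and qs = 3P - 8 (supply).
Clearing the new market: 394 - 2P = 3P - 8, so P = 80.4 and q = 233.2.
ΔP = 80.4 − 79 = +1.40.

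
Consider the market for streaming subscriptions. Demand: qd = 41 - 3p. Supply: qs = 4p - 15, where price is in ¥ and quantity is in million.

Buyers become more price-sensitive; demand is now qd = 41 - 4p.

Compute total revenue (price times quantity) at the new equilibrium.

91

Original equilibrium: 41 - 3p = 4p - 15 gives 56 = 7p, so p = 8 and q = 17.
After the shift, demand is qd = 41 - 4p and supply is qs = 4p - 15.
New equilibrium: 41 - 4p = 4p - 15 ⇒ 56 = 8p ⇒ p = 7, q = 13.
New expenditure = 7 × 13 = 91.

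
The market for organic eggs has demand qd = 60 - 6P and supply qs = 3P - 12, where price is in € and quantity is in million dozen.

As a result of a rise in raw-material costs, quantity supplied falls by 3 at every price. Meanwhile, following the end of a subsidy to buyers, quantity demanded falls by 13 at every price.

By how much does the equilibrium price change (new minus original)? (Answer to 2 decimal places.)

-1.11

Initially, 60 - 6P = 3P - 12, so 72 = 9P and P = 8, q = 12.
With the change applied: demand qd = 47 - 6P, supply qs = 3P - 15.
Clearing the new market: 47 - 6P = 3P - 15, so P = 62/9 ≈ 6.8889 and q = 17/3 ≈ 5.6667.
ΔP = 6.8889 − 8 = -1.11.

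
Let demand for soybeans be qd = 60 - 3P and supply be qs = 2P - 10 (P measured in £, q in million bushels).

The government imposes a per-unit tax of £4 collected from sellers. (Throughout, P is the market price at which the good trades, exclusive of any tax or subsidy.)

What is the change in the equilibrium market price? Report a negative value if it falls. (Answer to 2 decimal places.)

+1.60

Before the shock: 60 - 3P = 2P - 10 ⇒ 70 = 5P ⇒ P = 14, q = 18.
Since sellers keep the price net of the tax, the effective supply curve becomes qs = 2P - 18.
Clearing the new market: 60 - 3P = 2P - 18, so P = 15.6 and q = 13.2.
ΔP = 15.6 − 14 = +1.60.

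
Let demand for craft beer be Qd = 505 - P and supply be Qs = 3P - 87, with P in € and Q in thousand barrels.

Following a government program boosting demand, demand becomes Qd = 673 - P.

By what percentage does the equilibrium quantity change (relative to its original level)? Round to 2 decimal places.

Initially, 505 - P = 3P - 87, so 592 = 4P and P = 148, Q = 357.
The shock moves the curves to Qd = 673 - P and Qs = 3P - 87.
New equilibrium: 673 - P = 3P - 87 ⇒ 760 = 4P ⇒ P = 190, Q = 483.
%ΔQ = (483 − 357) / 357 × 100 = +35.29%.

+35.29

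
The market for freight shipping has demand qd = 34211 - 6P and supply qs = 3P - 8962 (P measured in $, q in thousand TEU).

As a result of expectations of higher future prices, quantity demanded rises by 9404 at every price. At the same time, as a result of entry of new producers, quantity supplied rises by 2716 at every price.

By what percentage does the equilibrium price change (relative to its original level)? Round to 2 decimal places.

+15.49

Initially, 34211 - 6P = 3P - 8962, so 43173 = 9P and P = 4797, q = 5429.
The new curves are qd = 43615 - 6P (demand) and qs = 3P - 6246 (supply).
Clearing the new market: 43615 - 6P = 3P - 6246, so P = 49861/9 ≈ 5540.1111 and q = 31123/3 ≈ 10374.3333.
%ΔP = (5540.1111 − 4797) / 4797 × 100 = +15.49%.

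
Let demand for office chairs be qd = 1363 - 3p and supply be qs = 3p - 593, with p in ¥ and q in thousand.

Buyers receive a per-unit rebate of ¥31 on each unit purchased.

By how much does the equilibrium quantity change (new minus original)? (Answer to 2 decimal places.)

Initially, 1363 - 3p = 3p - 593, so 1956 = 6p and p = 326, q = 385.
Since buyers' out-of-pocket price is the market price minus the rebate, the effective demand curve becomes qd = 1456 - 3p.
Clearing the new market: 1456 - 3p = 3p - 593, so p = 341.5 and q = 431.5.
Δq = 431.5 − 385 = +46.50.

+46.50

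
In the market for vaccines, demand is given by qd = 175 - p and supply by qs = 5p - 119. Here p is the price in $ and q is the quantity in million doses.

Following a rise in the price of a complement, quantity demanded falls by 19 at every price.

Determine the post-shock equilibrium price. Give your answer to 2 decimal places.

Original equilibrium: 175 - p = 5p - 119 gives 294 = 6p, so p = 49 and q = 126.
After the shift, demand is qd = 156 - p and supply is qs = 5p - 119.
Equate the new curves: 156 - p = 5p - 119, giving 275 = 6p, p = 275/6 ≈ 45.8333, q = 661/6 ≈ 110.1667.

45.83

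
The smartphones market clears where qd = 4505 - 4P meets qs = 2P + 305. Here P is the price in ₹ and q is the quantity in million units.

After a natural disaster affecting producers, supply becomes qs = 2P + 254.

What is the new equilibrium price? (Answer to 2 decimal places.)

708.50

Initially, 4505 - 4P = 2P + 305, so 4200 = 6P and P = 700, q = 1705.
The shock moves the curves to qd = 4505 - 4P and qs = 2P + 254.
New equilibrium: 4505 - 4P = 2P + 254 ⇒ 4251 = 6P ⇒ P = 708.5, q = 1671.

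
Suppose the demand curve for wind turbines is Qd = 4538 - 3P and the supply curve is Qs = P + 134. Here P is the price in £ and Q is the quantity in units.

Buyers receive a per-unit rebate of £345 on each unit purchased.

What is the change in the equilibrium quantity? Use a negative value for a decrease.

Before the shock: 4538 - 3P = P + 134 ⇒ 4404 = 4P ⇒ P = 1101, Q = 1235.
Since buyers' out-of-pocket price is the market price minus the rebate, the effective demand curve becomes Qd = 5573 - 3P.
New equilibrium: 5573 - 3P = P + 134 ⇒ 5439 = 4P ⇒ P = 1359.75, Q = 1493.75.
ΔQ = 1493.75 − 1235 = +258.75.

+258.75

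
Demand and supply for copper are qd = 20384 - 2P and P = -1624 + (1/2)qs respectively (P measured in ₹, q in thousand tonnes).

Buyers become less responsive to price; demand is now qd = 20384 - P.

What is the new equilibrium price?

5712

Original equilibrium: 20384 - 2P = 2P + 3248 gives 17136 = 4P, so P = 4284 and q = 11816.
With the change applied: demand qd = 20384 - P, supply qs = 2P + 3248.
Equate the new curves: 20384 - P = 2P + 3248, giving 17136 = 3P, P = 5712, q = 14672.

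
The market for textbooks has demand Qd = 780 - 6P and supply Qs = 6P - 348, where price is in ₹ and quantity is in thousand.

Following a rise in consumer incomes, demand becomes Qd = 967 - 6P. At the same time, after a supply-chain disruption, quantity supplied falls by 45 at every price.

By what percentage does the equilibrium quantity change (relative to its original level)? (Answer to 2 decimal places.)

Initially, 780 - 6P = 6P - 348, so 1128 = 12P and P = 94, Q = 216.
The new curves are Qd = 967 - 6P (demand) and Qs = 6P - 393 (supply).
New equilibrium: 967 - 6P = 6P - 393 ⇒ 1360 = 12P ⇒ P = 340/3 ≈ 113.3333, Q = 287.
%ΔQ = (287 − 216) / 216 × 100 = +32.87%.

+32.87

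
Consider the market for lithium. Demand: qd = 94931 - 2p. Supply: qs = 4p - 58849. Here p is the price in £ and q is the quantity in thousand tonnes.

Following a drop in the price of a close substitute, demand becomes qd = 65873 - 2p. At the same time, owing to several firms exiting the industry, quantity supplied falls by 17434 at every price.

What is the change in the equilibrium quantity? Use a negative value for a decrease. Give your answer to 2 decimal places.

Before the shock: 94931 - 2p = 4p - 58849 ⇒ 153780 = 6p ⇒ p = 25630, q = 43671.
With the change applied: demand qd = 65873 - 2p, supply qs = 4p - 76283.
Clearing the new market: 65873 - 2p = 4p - 76283, so p = 71078/3 ≈ 23692.6667 and q = 55463/3 ≈ 18487.6667.
Δq = 18487.6667 − 43671 = -25183.33.

-25183.33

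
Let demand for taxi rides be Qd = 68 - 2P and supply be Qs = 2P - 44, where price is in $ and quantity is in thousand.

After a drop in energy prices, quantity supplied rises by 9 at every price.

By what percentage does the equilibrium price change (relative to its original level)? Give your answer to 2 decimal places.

Before the shock: 68 - 2P = 2P - 44 ⇒ 112 = 4P ⇒ P = 28, Q = 12.
The new curves are Qd = 68 - 2P (demand) and Qs = 2P - 35 (supply).
Equate the new curves: 68 - 2P = 2P - 35, giving 103 = 4P, P = 25.75, Q = 16.5.
%ΔP = (25.75 − 28) / 28 × 100 = -8.04%.

-8.04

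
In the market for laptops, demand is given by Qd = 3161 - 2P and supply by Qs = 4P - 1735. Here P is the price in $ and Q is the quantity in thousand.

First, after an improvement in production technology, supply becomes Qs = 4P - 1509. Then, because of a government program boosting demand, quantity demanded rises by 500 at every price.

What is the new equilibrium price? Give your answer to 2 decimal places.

Initially, 3161 - 2P = 4P - 1735, so 4896 = 6P and P = 816, Q = 1529.
After the shift, demand is Qd = 3661 - 2P and supply is Qs = 4P - 1509.
Equate the new curves: 3661 - 2P = 4P - 1509, giving 5170 = 6P, P = 2585/3 ≈ 861.6667, Q = 5813/3 ≈ 1937.6667.

861.67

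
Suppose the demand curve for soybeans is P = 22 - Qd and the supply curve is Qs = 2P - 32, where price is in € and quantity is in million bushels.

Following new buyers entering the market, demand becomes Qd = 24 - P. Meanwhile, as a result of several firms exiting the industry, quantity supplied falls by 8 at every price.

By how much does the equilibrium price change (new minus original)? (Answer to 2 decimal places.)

+3.33

Solve the original market: 22 - P = 2P - 32, hence P = 18 and Q = 4.
The shock moves the curves to Qd = 24 - P and Qs = 2P - 40.
New equilibrium: 24 - P = 2P - 40 ⇒ 64 = 3P ⇒ P = 64/3 ≈ 21.3333, Q = 8/3 ≈ 2.6667.
ΔP = 21.3333 − 18 = +3.33.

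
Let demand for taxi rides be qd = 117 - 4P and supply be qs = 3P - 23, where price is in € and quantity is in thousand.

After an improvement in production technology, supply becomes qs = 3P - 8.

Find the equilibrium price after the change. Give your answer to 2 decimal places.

17.86

Solve the original market: 117 - 4P = 3P - 23, hence P = 20 and q = 37.
With the change applied: demand qd = 117 - 4P, supply qs = 3P - 8.
New equilibrium: 117 - 4P = 3P - 8 ⇒ 125 = 7P ⇒ P = 125/7 ≈ 17.8571, q = 319/7 ≈ 45.5714.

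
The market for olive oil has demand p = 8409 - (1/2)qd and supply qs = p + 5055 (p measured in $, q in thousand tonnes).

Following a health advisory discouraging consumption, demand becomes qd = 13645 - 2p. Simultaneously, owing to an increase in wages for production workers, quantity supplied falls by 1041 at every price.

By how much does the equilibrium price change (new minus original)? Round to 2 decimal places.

Before the shock: 16818 - 2p = p + 5055 ⇒ 11763 = 3p ⇒ p = 3921, q = 8976.
After the shift, demand is qd = 13645 - 2p and supply is qs = p + 4014.
Clearing the new market: 13645 - 2p = p + 4014, so p = 9631/3 ≈ 3210.3333 and q = 21673/3 ≈ 7224.3333.
Δp = 3210.3333 − 3921 = -710.67.

-710.67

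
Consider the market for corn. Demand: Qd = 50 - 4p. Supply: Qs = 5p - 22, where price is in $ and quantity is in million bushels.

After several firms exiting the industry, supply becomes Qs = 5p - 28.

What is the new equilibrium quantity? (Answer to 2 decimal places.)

Before the shock: 50 - 4p = 5p - 22 ⇒ 72 = 9p ⇒ p = 8, Q = 18.
After the shift, demand is Qd = 50 - 4p and supply is Qs = 5p - 28.
New equilibrium: 50 - 4p = 5p - 28 ⇒ 78 = 9p ⇒ p = 26/3 ≈ 8.6667, Q = 46/3 ≈ 15.3333.

15.33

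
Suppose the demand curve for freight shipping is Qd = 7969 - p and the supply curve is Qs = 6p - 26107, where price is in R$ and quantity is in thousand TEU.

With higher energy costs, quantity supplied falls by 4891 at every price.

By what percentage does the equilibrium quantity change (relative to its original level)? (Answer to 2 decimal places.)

Original equilibrium: 7969 - p = 6p - 26107 gives 34076 = 7p, so p = 4868 and Q = 3101.
With the change applied: demand Qd = 7969 - p, supply Qs = 6p - 30998.
Setting them equal: 7969 - p = 6p - 30998 → 38967 = 7p, so p = 38967/7 ≈ 5566.7143 and Q = 16816/7 ≈ 2402.2857.
%ΔQ = (2402.2857 − 3101) / 3101 × 100 = -22.53%.

-22.53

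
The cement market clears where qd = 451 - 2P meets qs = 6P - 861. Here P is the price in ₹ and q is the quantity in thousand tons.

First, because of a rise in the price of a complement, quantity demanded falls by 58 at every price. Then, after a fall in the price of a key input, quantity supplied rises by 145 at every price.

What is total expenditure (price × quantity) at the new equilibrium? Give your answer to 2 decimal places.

16045.84

Original equilibrium: 451 - 2P = 6P - 861 gives 1312 = 8P, so P = 164 and q = 123.
With the change applied: demand qd = 393 - 2P, supply qs = 6P - 716.
Setting them equal: 393 - 2P = 6P - 716 → 1109 = 8P, so P = 138.625 and q = 115.75.
New expenditure = 138.625 × 115.75 = 16045.84.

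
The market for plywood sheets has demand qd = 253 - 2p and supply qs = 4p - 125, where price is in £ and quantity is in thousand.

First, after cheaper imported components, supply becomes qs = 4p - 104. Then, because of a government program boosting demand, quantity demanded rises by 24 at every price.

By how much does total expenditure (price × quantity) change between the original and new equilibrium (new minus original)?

+1524

Initially, 253 - 2p = 4p - 125, so 378 = 6p and p = 63, q = 127.
With the change applied: demand qd = 277 - 2p, supply qs = 4p - 104.
New equilibrium: 277 - 2p = 4p - 104 ⇒ 381 = 6p ⇒ p = 63.5, q = 150.
Expenditure moves from 63×127 = 8001 to 63.5×150 = 9525; change = +1524.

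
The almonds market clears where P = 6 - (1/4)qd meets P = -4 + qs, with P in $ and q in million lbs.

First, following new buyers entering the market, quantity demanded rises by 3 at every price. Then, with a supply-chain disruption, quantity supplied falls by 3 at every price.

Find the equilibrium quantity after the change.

Initially, 24 - 4P = P + 4, so 20 = 5P and P = 4, q = 8.
The shock moves the curves to qd = 27 - 4P and qs = P + 1.
Clearing the new market: 27 - 4P = P + 1, so P = 5.2 and q = 6.2.

6.2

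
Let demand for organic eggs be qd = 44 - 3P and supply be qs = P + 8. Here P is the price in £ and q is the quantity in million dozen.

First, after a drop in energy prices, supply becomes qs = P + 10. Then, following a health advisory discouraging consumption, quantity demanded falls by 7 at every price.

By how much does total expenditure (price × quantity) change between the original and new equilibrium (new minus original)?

Original equilibrium: 44 - 3P = P + 8 gives 36 = 4P, so P = 9 and q = 17.
With the change applied: demand qd = 37 - 3P, supply qs = P + 10.
Clearing the new market: 37 - 3P = P + 10, so P = 6.75 and q = 16.75.
Expenditure moves from 9×17 = 153 to 6.75×16.75 = 113.0625; change = -39.9375.

-39.9375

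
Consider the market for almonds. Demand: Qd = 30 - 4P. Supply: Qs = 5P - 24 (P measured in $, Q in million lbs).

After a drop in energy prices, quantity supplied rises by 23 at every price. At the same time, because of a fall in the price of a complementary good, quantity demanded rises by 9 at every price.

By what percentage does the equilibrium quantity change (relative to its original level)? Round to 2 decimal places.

+253.70

Before the shock: 30 - 4P = 5P - 24 ⇒ 54 = 9P ⇒ P = 6, Q = 6.
The shock moves the curves to Qd = 39 - 4P and Qs = 5P - 1.
New equilibrium: 39 - 4P = 5P - 1 ⇒ 40 = 9P ⇒ P = 40/9 ≈ 4.4444, Q = 191/9 ≈ 21.2222.
%ΔQ = (21.2222 − 6) / 6 × 100 = +253.70%.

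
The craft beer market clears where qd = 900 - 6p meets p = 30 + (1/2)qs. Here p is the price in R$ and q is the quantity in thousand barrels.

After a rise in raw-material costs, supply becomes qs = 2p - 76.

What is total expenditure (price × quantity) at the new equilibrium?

Original equilibrium: 900 - 6p = 2p - 60 gives 960 = 8p, so p = 120 and q = 180.
After the shift, demand is qd = 900 - 6p and supply is qs = 2p - 76.
New equilibrium: 900 - 6p = 2p - 76 ⇒ 976 = 8p ⇒ p = 122, q = 168.
New expenditure = 122 × 168 = 20496.

20496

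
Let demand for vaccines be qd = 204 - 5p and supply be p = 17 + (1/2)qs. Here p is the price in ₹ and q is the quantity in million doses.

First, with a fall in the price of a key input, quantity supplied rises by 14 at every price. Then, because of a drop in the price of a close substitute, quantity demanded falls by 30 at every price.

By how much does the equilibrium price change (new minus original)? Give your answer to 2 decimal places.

Original equilibrium: 204 - 5p = 2p - 34 gives 238 = 7p, so p = 34 and q = 34.
The new curves are qd = 174 - 5p (demand) and qs = 2p - 20 (supply).
Equate the new curves: 174 - 5p = 2p - 20, giving 194 = 7p, p = 194/7 ≈ 27.7143, q = 248/7 ≈ 35.4286.
Δp = 27.7143 − 34 = -6.29.

-6.29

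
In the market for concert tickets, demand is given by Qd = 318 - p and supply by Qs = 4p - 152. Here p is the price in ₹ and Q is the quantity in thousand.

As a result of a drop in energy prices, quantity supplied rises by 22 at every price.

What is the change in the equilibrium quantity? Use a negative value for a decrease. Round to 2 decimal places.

+4.40

Original equilibrium: 318 - p = 4p - 152 gives 470 = 5p, so p = 94 and Q = 224.
The shock moves the curves to Qd = 318 - p and Qs = 4p - 130.
Setting them equal: 318 - p = 4p - 130 → 448 = 5p, so p = 89.6 and Q = 228.4.
ΔQ = 228.4 − 224 = +4.40.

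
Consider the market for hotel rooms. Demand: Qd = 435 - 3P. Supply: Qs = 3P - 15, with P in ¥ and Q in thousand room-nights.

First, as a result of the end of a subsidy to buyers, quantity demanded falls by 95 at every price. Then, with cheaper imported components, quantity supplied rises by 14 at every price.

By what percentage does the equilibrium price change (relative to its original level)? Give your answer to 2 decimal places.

Before the shock: 435 - 3P = 3P - 15 ⇒ 450 = 6P ⇒ P = 75, Q = 210.
After the shift, demand is Qd = 340 - 3P and supply is Qs = 3P - 1.
Setting them equal: 340 - 3P = 3P - 1 → 341 = 6P, so P = 341/6 ≈ 56.8333 and Q = 169.5.
%ΔP = (56.8333 − 75) / 75 × 100 = -24.22%.

-24.22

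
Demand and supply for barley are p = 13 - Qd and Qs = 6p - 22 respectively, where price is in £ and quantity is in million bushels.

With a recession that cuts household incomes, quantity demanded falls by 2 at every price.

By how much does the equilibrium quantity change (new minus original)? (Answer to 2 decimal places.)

Initially, 13 - p = 6p - 22, so 35 = 7p and p = 5, Q = 8.
After the shift, demand is Qd = 11 - p and supply is Qs = 6p - 22.
Clearing the new market: 11 - p = 6p - 22, so p = 33/7 ≈ 4.7143 and Q = 44/7 ≈ 6.2857.
ΔQ = 6.2857 − 8 = -1.71.

-1.71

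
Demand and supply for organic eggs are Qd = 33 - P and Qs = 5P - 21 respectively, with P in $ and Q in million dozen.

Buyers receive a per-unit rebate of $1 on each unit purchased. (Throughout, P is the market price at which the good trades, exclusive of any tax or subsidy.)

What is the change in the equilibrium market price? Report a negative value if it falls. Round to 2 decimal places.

+0.17

Original equilibrium: 33 - P = 5P - 21 gives 54 = 6P, so P = 9 and Q = 24.
Since buyers' out-of-pocket price is the market price minus the rebate, the effective demand curve becomes Qd = 34 - P.
Equate the new curves: 34 - P = 5P - 21, giving 55 = 6P, P = 55/6 ≈ 9.1667, Q = 149/6 ≈ 24.8333.
ΔP = 9.1667 − 9 = +0.17.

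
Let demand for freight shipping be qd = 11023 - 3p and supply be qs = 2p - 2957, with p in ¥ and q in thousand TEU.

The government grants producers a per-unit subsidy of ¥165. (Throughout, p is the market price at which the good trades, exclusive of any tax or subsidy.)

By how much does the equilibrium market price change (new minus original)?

Solve the original market: 11023 - 3p = 2p - 2957, hence p = 2796 and q = 2635.
Since sellers receive the price plus the subsidy, the effective supply curve becomes qs = 2p - 2627.
Equate the new curves: 11023 - 3p = 2p - 2627, giving 13650 = 5p, p = 2730, q = 2833.
Δp = 2730 − 2796 = -66.

-66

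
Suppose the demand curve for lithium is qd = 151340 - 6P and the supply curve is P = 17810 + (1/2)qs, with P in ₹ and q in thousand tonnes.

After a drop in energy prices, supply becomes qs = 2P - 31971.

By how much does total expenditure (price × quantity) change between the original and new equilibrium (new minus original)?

Original equilibrium: 151340 - 6P = 2P - 35620 gives 186960 = 8P, so P = 23370 and q = 11120.
The shock moves the curves to qd = 151340 - 6P and qs = 2P - 31971.
Clearing the new market: 151340 - 6P = 2P - 31971, so P = 22913.875 and q = 13856.75.
Expenditure moves from 23370×11120 = 259874400 to 22913.875×13856.75 = 317511837.40625; change = +57637437.40625.

+57637437.40625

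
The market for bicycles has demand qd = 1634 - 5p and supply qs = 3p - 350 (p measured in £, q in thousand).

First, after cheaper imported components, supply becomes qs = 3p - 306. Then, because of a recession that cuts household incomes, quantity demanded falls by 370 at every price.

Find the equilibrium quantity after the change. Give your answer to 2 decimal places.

Original equilibrium: 1634 - 5p = 3p - 350 gives 1984 = 8p, so p = 248 and q = 394.
After the shift, demand is qd = 1264 - 5p and supply is qs = 3p - 306.
Clearing the new market: 1264 - 5p = 3p - 306, so p = 196.25 and q = 282.75.

282.75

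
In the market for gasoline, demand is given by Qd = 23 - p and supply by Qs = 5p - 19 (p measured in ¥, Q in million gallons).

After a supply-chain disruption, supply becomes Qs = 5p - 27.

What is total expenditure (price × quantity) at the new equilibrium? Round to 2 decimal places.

Solve the original market: 23 - p = 5p - 19, hence p = 7 and Q = 16.
The shock moves the curves to Qd = 23 - p and Qs = 5p - 27.
Equate the new curves: 23 - p = 5p - 27, giving 50 = 6p, p = 25/3 ≈ 8.3333, Q = 44/3 ≈ 14.6667.
New expenditure = 8.3333 × 14.6667 = 122.22.

122.22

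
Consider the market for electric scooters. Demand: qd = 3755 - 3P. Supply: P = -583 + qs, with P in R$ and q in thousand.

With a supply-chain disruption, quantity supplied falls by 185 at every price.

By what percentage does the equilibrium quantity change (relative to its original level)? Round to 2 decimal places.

-10.08

Before the shock: 3755 - 3P = P + 583 ⇒ 3172 = 4P ⇒ P = 793, q = 1376.
After the shift, demand is qd = 3755 - 3P and supply is qs = P + 398.
Equate the new curves: 3755 - 3P = P + 398, giving 3357 = 4P, P = 839.25, q = 1237.25.
%Δq = (1237.25 − 1376) / 1376 × 100 = -10.08%.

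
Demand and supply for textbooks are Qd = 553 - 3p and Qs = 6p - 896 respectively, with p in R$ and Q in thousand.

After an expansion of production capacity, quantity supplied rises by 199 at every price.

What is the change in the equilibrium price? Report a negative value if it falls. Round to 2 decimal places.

-22.11

Original equilibrium: 553 - 3p = 6p - 896 gives 1449 = 9p, so p = 161 and Q = 70.
After the shift, demand is Qd = 553 - 3p and supply is Qs = 6p - 697.
Clearing the new market: 553 - 3p = 6p - 697, so p = 1250/9 ≈ 138.8889 and Q = 409/3 ≈ 136.3333.
Δp = 138.8889 − 161 = -22.11.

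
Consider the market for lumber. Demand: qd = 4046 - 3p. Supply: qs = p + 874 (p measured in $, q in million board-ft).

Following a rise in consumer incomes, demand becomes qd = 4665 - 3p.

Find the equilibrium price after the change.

Original equilibrium: 4046 - 3p = p + 874 gives 3172 = 4p, so p = 793 and q = 1667.
With the change applied: demand qd = 4665 - 3p, supply qs = p + 874.
Setting them equal: 4665 - 3p = p + 874 → 3791 = 4p, so p = 947.75 and q = 1821.75.

947.75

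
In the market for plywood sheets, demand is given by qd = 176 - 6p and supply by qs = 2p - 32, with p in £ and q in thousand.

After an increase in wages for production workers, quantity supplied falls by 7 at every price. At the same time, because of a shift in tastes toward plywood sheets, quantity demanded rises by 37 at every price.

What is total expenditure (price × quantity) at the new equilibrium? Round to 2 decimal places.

756.00

Before the shock: 176 - 6p = 2p - 32 ⇒ 208 = 8p ⇒ p = 26, q = 20.
With the change applied: demand qd = 213 - 6p, supply qs = 2p - 39.
New equilibrium: 213 - 6p = 2p - 39 ⇒ 252 = 8p ⇒ p = 31.5, q = 24.
New expenditure = 31.5 × 24 = 756.00.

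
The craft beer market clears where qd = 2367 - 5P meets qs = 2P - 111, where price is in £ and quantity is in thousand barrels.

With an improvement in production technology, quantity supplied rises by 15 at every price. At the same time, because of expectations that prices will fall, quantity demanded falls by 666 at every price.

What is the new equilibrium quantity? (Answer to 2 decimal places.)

417.43

Initially, 2367 - 5P = 2P - 111, so 2478 = 7P and P = 354, q = 597.
With the change applied: demand qd = 1701 - 5P, supply qs = 2P - 96.
Equate the new curves: 1701 - 5P = 2P - 96, giving 1797 = 7P, P = 1797/7 ≈ 256.7143, q = 2922/7 ≈ 417.4286.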